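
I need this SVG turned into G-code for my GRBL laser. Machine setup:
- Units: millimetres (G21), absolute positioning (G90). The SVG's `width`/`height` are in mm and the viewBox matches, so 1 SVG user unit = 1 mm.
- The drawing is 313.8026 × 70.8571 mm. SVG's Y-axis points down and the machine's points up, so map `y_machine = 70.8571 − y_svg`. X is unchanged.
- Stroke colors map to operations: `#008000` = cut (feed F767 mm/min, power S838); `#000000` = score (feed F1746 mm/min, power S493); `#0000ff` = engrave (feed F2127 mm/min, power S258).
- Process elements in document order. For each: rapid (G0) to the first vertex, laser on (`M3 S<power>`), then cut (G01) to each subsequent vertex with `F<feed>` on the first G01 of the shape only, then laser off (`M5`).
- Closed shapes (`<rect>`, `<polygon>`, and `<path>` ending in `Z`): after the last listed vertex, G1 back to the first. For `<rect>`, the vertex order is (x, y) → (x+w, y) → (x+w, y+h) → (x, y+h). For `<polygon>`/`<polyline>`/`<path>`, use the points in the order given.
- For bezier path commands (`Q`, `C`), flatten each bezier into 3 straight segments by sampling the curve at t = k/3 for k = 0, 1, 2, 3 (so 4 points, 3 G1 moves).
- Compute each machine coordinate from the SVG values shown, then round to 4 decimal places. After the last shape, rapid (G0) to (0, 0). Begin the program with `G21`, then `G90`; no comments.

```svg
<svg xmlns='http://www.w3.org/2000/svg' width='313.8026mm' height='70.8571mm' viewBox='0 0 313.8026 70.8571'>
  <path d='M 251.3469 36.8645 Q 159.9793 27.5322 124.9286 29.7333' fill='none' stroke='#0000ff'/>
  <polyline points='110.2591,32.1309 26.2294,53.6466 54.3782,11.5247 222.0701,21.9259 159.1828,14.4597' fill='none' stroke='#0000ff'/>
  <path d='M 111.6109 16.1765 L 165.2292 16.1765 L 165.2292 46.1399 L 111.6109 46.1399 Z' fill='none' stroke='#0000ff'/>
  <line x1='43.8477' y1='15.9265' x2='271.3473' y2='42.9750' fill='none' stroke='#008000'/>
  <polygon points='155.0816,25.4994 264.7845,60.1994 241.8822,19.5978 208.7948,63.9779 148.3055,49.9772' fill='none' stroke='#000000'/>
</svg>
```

G21
G90
G0 X251.3469 Y33.9926
M3 S258
G01 X196.6926 Y38.9326 F2127
G01 X154.5532 Y41.3097
G01 X124.9286 Y41.1238
M5
G0 X110.2591 Y38.7262
M3 S258
G01 X26.2294 Y17.2105 F2127
G01 X54.3782 Y59.3324
G01 X222.0701 Y48.9312
G01 X159.1828 Y56.3974
M5
G0 X111.6109 Y54.6806
M3 S258
G01 X165.2292 Y54.6806 F2127
G01 X165.2292 Y24.7172
G01 X111.6109 Y24.7172
G01 X111.6109 Y54.6806
M5
G0 X43.8477 Y54.9306
M3 S838
G01 X271.3473 Y27.8821 F767
M5
G0 X155.0816 Y45.3577
M3 S493
G01 X264.7845 Y10.6577 F1746
G01 X241.8822 Y51.2593
G01 X208.7948 Y6.8792
G01 X148.3055 Y20.8799
G01 X155.0816 Y45.3577
M5
G0 X0.0000 Y0.0000

1 u = 1 mm; y_m = 70.8571 − y.

[1] `<path>` quadratic bezier, #0000ff→engrave S258 F2127: (251.3469,33.9926) → (196.6926,38.9326) → (154.5532,41.3097) → (124.9286,41.1238)

[2] `<polyline>` open polyline, #0000ff→engrave S258 F2127: (110.2591,38.7262) → (26.2294,17.2105) → (54.3782,59.3324) → (222.0701,48.9312) → (159.1828,56.3974)

[3] `<path>` rectangle, #0000ff→engrave S258 F2127: (111.6109,54.6806) → (165.2292,54.6806) → (165.2292,24.7172) → (111.6109,24.7172) → (111.6109,54.6806) (closed)

[4] `<line>` line segment, #008000→cut S838 F767: (43.8477,54.9306) → (271.3473,27.8821)

[5] `<polygon>` closed polygon, #000000→score S493 F1746: (155.0816,45.3577) → (264.7845,10.6577) → (241.8822,51.2593) → (208.7948,6.8792) → (148.3055,20.8799) → (155.0816,45.3577) (closed)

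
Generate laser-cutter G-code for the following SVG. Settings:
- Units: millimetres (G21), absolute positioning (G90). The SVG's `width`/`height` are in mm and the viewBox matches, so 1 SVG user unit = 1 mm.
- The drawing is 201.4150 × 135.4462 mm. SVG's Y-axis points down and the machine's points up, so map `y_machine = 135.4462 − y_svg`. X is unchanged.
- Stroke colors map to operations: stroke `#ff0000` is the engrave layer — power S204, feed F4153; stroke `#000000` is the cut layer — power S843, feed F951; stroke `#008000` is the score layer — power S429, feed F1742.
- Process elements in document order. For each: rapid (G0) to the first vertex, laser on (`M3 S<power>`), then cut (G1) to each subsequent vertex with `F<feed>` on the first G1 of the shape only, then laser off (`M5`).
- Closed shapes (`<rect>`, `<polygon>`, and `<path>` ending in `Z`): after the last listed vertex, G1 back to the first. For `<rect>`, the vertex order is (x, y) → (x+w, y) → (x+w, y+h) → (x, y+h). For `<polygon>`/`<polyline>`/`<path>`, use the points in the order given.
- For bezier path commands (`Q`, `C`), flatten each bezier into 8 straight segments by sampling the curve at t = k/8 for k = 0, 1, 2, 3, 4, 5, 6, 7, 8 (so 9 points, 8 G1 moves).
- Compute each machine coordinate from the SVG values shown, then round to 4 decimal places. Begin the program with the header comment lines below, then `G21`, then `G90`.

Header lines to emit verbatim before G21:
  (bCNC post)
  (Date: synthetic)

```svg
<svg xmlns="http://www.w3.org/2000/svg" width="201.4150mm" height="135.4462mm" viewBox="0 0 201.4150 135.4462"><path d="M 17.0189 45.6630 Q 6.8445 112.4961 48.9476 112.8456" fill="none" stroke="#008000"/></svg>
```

(bCNC post)
(Date: synthetic)
G21
G90
G0 X17.0189 Y89.7832
M3 S429
G1 X15.2921 Y74.1137 F1742
G1 X15.1990 Y60.5219
G1 X16.7396 Y49.0076
G1 X19.9139 Y39.5710
G1 X24.7218 Y32.2120
G1 X31.1634 Y26.9306
G1 X39.2387 Y23.7268
G1 X48.9476 Y22.6006
M5

viewBox `0 0 201.4150 135.4462` with mm width/height → 1 unit = 1 mm. Flip: y_m = 135.4462 − y_svg.

**Shape 1** — `<path>` quadratic bezier, stroke `#008000` → score (S429, F1742). Control points (SVG): P0=(17.0189,45.6630), P1=(6.8445,112.4961), P2=(48.9476,112.8456); sampled at t=k/8. Machine vertices: (17.0189,89.7832) → (15.2921,74.1137) → (15.1990,60.5219) → (16.7396,49.0076) → (19.9139,39.5710) → (24.7218,32.2120) → (31.1634,26.9306) → (39.2387,23.7268) → (48.9476,22.6006). Open path.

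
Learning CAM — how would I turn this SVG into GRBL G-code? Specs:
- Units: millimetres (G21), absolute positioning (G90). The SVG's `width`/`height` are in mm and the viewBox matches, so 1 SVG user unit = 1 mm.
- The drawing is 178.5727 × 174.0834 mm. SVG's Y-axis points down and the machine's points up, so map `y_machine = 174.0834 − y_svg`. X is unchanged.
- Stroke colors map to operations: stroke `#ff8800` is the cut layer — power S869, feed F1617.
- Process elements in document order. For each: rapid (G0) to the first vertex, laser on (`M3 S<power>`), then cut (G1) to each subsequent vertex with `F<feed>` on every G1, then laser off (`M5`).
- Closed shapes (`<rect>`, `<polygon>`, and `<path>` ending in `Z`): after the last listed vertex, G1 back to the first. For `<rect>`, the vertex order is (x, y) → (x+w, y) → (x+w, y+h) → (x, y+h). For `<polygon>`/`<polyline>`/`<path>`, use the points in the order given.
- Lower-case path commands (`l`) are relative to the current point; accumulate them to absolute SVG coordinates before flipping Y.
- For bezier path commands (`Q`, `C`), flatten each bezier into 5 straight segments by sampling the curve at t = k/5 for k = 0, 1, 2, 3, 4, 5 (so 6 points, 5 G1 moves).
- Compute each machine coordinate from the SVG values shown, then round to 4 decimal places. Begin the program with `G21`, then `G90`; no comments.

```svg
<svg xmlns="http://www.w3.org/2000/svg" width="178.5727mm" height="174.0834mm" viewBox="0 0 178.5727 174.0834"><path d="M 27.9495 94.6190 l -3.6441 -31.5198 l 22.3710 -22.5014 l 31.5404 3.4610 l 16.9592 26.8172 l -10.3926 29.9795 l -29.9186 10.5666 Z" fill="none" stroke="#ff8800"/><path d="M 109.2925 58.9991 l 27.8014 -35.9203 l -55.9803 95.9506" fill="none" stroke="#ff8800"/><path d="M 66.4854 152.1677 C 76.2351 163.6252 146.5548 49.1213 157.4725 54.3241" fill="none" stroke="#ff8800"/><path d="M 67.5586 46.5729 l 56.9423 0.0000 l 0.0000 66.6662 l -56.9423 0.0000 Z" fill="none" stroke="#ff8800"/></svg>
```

G21
G90
G0 X27.9495 Y79.4644
M3 S869
G1 X24.3054 Y110.9842 F1617
G1 X46.6764 Y133.4856 F1617
G1 X78.2168 Y130.0246 F1617
G1 X95.1760 Y103.2074 F1617
G1 X84.7834 Y73.2279 F1617
G1 X54.8648 Y62.6613 F1617
G1 X27.9495 Y79.4644 F1617
M5
G0 X109.2925 Y115.0843
M3 S869
G1 X137.0939 Y151.0046 F1617
G1 X81.1136 Y55.0540 F1617
M5
G0 X66.4854 Y21.9157
M3 S869
G1 X78.6438 Y28.1912 F1617
G1 X99.5804 Y52.9054 F1617
G1 X123.5365 Y84.2662 F1617
G1 X144.7534 Y110.4815 F1617
G1 X157.4725 Y119.7593 F1617
M5
G0 X67.5586 Y127.5105
M3 S869
G1 X124.5009 Y127.5105 F1617
G1 X124.5009 Y60.8443 F1617
G1 X67.5586 Y60.8443 F1617
G1 X67.5586 Y127.5105 F1617
M5

1 u = 1 mm; y_m = 174.0834 − y.

[1] `<path>` regular polygon, #ff8800→cut S869 F1617: (27.9495,79.4644) → (24.3054,110.9842) → (46.6764,133.4856) → (78.2168,130.0246) → (95.1760,103.2074) → (84.7834,73.2279) → (54.8648,62.6613) → (27.9495,79.4644) (closed)

[2] `<path>` open polyline, #ff8800→cut S869 F1617: (109.2925,115.0843) → (137.0939,151.0046) → (81.1136,55.0540)

[3] `<path>` cubic bezier, #ff8800→cut S869 F1617: (66.4854,21.9157) → (78.6438,28.1912) → (99.5804,52.9054) → (123.5365,84.2662) → (144.7534,110.4815) → (157.4725,119.7593)

[4] `<path>` rectangle, #ff8800→cut S869 F1617: (67.5586,127.5105) → (124.5009,127.5105) → (124.5009,60.8443) → (67.5586,60.8443) → (67.5586,127.5105) (closed)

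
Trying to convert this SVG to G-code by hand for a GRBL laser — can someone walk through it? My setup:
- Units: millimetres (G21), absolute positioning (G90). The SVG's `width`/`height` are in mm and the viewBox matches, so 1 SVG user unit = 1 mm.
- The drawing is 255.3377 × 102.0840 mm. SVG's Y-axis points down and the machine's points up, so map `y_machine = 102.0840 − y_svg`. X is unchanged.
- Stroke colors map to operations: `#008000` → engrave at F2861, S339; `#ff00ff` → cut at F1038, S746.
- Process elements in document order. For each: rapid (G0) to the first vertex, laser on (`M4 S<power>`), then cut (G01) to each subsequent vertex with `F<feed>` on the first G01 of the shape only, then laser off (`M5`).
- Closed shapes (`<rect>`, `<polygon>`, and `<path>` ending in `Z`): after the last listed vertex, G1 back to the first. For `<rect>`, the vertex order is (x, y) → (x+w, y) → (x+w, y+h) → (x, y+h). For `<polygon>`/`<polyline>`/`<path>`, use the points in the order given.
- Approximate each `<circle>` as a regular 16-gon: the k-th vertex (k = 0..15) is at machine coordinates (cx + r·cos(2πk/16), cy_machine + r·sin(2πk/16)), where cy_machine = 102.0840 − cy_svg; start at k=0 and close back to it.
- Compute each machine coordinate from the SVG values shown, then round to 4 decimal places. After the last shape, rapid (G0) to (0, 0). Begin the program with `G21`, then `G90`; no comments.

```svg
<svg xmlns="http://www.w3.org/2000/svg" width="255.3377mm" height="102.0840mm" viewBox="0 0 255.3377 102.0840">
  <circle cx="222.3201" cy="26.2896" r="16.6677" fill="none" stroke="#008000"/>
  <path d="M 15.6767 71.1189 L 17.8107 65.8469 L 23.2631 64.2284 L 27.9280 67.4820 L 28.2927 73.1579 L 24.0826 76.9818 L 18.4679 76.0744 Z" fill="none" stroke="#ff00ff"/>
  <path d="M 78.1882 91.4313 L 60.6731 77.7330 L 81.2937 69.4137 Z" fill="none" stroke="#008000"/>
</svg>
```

1 u = 1 mm; y_m = 102.0840 − y.

[1] `<circle>` circle, #008000→engrave S339 F2861: (238.9878,75.7944) → (237.7190,82.1729) → (234.1059,87.5802) → (228.6986,91.1933) → (222.3201,92.4621) → (215.9416,91.1933) → (210.5343,87.5802) → (206.9212,82.1729) → (205.6524,75.7944) → (206.9212,69.4159) → (210.5343,64.0086) → (215.9416,60.3955) → (222.3201,59.1267) → (228.6986,60.3955) → (234.1059,64.0086) → (237.7190,69.4159) → (238.9878,75.7944) (closed)

[2] `<path>` regular polygon, #ff00ff→cut S746 F1038: (15.6767,30.9651) → (17.8107,36.2371) → (23.2631,37.8556) → (27.9280,34.6020) → (28.2927,28.9261) → (24.0826,25.1022) → (18.4679,26.0096) → (15.6767,30.9651) (closed)

[3] `<path>` regular polygon, #008000→engrave S339 F2861: (78.1882,10.6527) → (60.6731,24.3510) → (81.2937,32.6703) → (78.1882,10.6527) (closed)

G21
G90
G0 X238.9878 Y75.7944
M4 S339
G01 X237.7190 Y82.1729 F2861
G01 X234.1059 Y87.5802
G01 X228.6986 Y91.1933
G01 X222.3201 Y92.4621
G01 X215.9416 Y91.1933
G01 X210.5343 Y87.5802
G01 X206.9212 Y82.1729
G01 X205.6524 Y75.7944
G01 X206.9212 Y69.4159
G01 X210.5343 Y64.0086
G01 X215.9416 Y60.3955
G01 X222.3201 Y59.1267
G01 X228.6986 Y60.3955
G01 X234.1059 Y64.0086
G01 X237.7190 Y69.4159
G01 X238.9878 Y75.7944
M5
G0 X15.6767 Y30.9651
M4 S746
G01 X17.8107 Y36.2371 F1038
G01 X23.2631 Y37.8556
G01 X27.9280 Y34.6020
G01 X28.2927 Y28.9261
G01 X24.0826 Y25.1022
G01 X18.4679 Y26.0096
G01 X15.6767 Y30.9651
M5
G0 X78.1882 Y10.6527
M4 S339
G01 X60.6731 Y24.3510 F2861
G01 X81.2937 Y32.6703
G01 X78.1882 Y10.6527
M5
G0 X0.0000 Y0.0000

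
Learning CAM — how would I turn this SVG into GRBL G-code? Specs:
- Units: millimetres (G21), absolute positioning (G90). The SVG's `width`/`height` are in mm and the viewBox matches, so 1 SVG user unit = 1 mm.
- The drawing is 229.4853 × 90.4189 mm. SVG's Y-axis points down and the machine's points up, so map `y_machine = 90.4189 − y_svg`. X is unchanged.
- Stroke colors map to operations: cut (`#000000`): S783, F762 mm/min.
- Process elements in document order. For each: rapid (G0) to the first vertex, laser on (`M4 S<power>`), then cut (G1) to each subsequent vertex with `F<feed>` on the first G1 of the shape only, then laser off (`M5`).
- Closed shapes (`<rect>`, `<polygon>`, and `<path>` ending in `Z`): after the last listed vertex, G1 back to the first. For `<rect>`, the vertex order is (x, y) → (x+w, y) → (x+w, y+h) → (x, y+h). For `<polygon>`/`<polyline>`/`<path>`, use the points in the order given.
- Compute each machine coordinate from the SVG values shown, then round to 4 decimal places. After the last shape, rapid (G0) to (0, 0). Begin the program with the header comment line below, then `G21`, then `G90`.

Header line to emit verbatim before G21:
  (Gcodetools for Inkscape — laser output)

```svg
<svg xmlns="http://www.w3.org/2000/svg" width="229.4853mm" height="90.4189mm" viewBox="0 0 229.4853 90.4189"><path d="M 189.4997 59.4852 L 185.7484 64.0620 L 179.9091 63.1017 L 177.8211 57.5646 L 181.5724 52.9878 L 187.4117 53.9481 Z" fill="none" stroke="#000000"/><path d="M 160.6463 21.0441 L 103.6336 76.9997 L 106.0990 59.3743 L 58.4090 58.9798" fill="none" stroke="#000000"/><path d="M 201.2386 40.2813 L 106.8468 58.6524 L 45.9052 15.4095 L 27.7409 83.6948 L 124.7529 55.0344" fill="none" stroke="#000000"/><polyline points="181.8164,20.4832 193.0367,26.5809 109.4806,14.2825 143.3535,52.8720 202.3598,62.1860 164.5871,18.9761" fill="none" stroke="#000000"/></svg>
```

Since the viewBox matches the mm dimensions, user units are millimetres directly. The only transform is the Y-flip y_m = 90.4189 − y_svg.

Shape 1 is a regular polygon drawn with `<path>`. Its stroke #000000 means cut at S783, F762. After flipping Y the toolpath is (189.4997,30.9337) → (185.7484,26.3569) → (179.9091,27.3172) → (177.8211,32.8543) → (181.5724,37.4311) → (187.4117,36.4708) → (189.4997,30.9337), returning to the start.

Shape 2 is a open polyline drawn with `<path>`. Its stroke #000000 means cut at S783, F762. After flipping Y the toolpath is (160.6463,69.3748) → (103.6336,13.4192) → (106.0990,31.0446) → (58.4090,31.4391).

Shape 3 is a open polyline drawn with `<path>`. Its stroke #000000 means cut at S783, F762. After flipping Y the toolpath is (201.2386,50.1376) → (106.8468,31.7665) → (45.9052,75.0094) → (27.7409,6.7241) → (124.7529,35.3845).

Shape 4 is a open polyline drawn with `<polyline>`. Its stroke #000000 means cut at S783, F762. After flipping Y the toolpath is (181.8164,69.9357) → (193.0367,63.8380) → (109.4806,76.1364) → (143.3535,37.5469) → (202.3598,28.2329) → (164.5871,71.4428).

(Gcodetools for Inkscape — laser output)
G21
G90
G0 X189.4997 Y30.9337
M4 S783
G1 X185.7484 Y26.3569 F762
G1 X179.9091 Y27.3172
G1 X177.8211 Y32.8543
G1 X181.5724 Y37.4311
G1 X187.4117 Y36.4708
G1 X189.4997 Y30.9337
M5
G0 X160.6463 Y69.3748
M4 S783
G1 X103.6336 Y13.4192 F762
G1 X106.0990 Y31.0446
G1 X58.4090 Y31.4391
M5
G0 X201.2386 Y50.1376
M4 S783
G1 X106.8468 Y31.7665 F762
G1 X45.9052 Y75.0094
G1 X27.7409 Y6.7241
G1 X124.7529 Y35.3845
M5
G0 X181.8164 Y69.9357
M4 S783
G1 X193.0367 Y63.8380 F762
G1 X109.4806 Y76.1364
G1 X143.3535 Y37.5469
G1 X202.3598 Y28.2329
G1 X164.5871 Y71.4428
M5
G0 X0.0000 Y0.0000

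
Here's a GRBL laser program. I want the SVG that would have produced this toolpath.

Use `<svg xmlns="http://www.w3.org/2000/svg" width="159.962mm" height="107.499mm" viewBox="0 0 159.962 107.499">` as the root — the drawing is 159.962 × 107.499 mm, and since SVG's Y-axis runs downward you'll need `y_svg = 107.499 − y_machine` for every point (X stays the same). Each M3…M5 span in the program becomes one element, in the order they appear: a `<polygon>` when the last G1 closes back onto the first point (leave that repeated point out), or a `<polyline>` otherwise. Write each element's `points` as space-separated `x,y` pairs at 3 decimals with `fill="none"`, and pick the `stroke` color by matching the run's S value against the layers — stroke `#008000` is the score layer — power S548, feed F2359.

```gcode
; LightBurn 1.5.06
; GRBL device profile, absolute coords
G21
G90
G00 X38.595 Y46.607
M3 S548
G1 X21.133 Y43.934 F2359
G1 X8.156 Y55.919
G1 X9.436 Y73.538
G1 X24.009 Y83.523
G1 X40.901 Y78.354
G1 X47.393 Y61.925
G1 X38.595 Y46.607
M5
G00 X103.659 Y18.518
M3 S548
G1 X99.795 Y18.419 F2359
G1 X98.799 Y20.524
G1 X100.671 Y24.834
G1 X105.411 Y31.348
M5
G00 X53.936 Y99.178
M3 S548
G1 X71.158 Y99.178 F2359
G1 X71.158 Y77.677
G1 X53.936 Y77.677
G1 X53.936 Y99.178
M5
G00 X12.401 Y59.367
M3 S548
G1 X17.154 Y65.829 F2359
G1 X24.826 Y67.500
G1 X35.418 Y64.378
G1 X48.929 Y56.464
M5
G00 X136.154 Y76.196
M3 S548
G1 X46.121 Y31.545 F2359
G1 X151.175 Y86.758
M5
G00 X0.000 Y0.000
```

y_svg = 107.499 − y_m. Every run uses S548, so all elements get stroke `#008000` (score).

[1] closed run; points: 38.595,60.892 21.133,63.565 8.156,51.580 9.436,33.961 24.009,23.976 40.901,29.145 47.393,45.574

[2] open run; points: 103.659,88.981 99.795,89.080 98.799,86.975 100.671,82.665 105.411,76.151

[3] closed run; points: 53.936,8.321 71.158,8.321 71.158,29.822 53.936,29.822

[4] open run; points: 12.401,48.132 17.154,41.670 24.826,39.999 35.418,43.121 48.929,51.035

[5] open run; points: 136.154,31.303 46.121,75.954 151.175,20.741

<svg xmlns="http://www.w3.org/2000/svg" width="159.962mm" height="107.499mm" viewBox="0 0 159.962 107.499">
  <polygon points="38.595,60.892 21.133,63.565 8.156,51.580 9.436,33.961 24.009,23.976 40.901,29.145 47.393,45.574" fill="none" stroke="#008000"/>
  <polyline points="103.659,88.981 99.795,89.080 98.799,86.975 100.671,82.665 105.411,76.151" fill="none" stroke="#008000"/>
  <polygon points="53.936,8.321 71.158,8.321 71.158,29.822 53.936,29.822" fill="none" stroke="#008000"/>
  <polyline points="12.401,48.132 17.154,41.670 24.826,39.999 35.418,43.121 48.929,51.035" fill="none" stroke="#008000"/>
  <polyline points="136.154,31.303 46.121,75.954 151.175,20.741" fill="none" stroke="#008000"/>
</svg>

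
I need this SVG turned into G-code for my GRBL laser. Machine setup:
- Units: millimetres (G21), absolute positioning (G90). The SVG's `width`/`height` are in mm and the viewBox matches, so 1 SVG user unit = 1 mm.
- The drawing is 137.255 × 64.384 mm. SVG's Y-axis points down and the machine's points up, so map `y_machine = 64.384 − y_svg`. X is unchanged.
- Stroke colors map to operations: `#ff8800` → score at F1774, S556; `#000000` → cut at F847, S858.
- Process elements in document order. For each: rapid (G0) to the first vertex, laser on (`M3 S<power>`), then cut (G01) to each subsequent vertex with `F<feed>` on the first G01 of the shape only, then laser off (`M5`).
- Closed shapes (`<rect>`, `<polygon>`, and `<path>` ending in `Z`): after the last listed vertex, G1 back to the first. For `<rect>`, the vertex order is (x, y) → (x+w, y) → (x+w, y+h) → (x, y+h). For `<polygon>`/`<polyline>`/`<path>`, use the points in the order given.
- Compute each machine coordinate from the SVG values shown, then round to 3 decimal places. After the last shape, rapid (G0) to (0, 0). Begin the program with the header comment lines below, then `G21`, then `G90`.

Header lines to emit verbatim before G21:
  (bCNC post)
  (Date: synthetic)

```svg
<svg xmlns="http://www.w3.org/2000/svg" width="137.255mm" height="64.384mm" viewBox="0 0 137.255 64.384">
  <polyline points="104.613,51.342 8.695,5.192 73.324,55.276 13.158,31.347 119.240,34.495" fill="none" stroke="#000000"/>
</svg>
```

viewBox `0 0 137.255 64.384` with mm width/height → 1 unit = 1 mm. Flip: y_m = 64.384 − y_svg.

**Shape 1** — `<polyline>` open polyline, stroke `#000000` → cut (S858, F847). Machine vertices: (104.613,13.042) → (8.695,59.192) → (73.324,9.108) → (13.158,33.037) → (119.240,29.889). Open path.

(bCNC post)
(Date: synthetic)
G21
G90
G0 X104.613 Y13.042
M3 S858
G01 X8.695 Y59.192 F847
G01 X73.324 Y9.108
G01 X13.158 Y33.037
G01 X119.240 Y29.889
M5
G0 X0.000 Y0.000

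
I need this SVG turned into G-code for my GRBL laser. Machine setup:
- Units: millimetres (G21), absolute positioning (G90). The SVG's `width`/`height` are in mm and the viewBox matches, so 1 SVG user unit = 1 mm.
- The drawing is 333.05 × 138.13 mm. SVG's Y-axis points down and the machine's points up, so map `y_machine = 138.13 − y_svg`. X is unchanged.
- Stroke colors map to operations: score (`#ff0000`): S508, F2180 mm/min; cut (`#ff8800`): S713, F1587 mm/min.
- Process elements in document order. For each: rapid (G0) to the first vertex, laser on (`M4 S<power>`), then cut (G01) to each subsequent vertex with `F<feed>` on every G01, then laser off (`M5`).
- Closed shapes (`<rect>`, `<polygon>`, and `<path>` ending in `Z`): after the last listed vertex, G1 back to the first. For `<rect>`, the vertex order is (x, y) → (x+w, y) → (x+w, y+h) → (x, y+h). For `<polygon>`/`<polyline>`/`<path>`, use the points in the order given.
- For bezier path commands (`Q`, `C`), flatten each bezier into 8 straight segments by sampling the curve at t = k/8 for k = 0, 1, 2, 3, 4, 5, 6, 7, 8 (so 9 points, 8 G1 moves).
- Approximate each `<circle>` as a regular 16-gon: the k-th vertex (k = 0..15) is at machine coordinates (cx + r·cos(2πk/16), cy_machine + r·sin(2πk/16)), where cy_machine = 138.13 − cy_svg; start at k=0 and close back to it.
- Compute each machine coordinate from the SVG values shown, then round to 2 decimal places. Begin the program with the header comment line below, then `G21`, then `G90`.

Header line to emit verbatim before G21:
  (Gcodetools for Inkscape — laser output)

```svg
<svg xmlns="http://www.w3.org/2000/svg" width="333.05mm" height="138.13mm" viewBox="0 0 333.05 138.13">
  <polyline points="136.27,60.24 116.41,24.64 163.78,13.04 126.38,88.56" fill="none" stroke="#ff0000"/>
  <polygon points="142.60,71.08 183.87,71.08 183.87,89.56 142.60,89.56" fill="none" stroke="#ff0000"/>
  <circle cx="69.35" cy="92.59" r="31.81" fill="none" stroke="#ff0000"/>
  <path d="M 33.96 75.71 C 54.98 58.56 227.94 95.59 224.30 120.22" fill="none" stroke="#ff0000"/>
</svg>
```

viewBox `0 0 333.05 138.13` with mm width/height → 1 unit = 1 mm. Flip: y_m = 138.13 − y_svg.

**Shape 1** — `<polyline>` open polyline, stroke `#ff0000` → score (S508, F2180). Machine vertices: (136.27,77.89) → (116.41,113.49) → (163.78,125.09) → (126.38,49.57). Open path.

**Shape 2** — `<polygon>` rectangle, stroke `#ff0000` → score (S508, F2180). Machine vertices: (142.60,67.05) → (183.87,67.05) → (183.87,48.57) → (142.60,48.57) → (142.60,67.05). Closed: final G1 returns to the first vertex.

**Shape 3** — `<circle>` circle, stroke `#ff0000` → score (S508, F2180). Machine vertices: (101.16,45.54) → (98.74,57.71) → (91.84,68.03) → (81.52,74.93) → (69.35,77.35) → (57.18,74.93) → (46.86,68.03) → (39.96,57.71) → (37.54,45.54) → (39.96,33.37) → (46.86,23.05) → (57.18,16.15) → (69.35,13.73) → (81.52,16.15) → (91.84,23.05) → (98.74,33.37) → (101.16,45.54). Closed: final G1 returns to the first vertex.

**Shape 4** — `<path>` cubic bezier, stroke `#ff0000` → score (S508, F2180). Control points (SVG): P0=(33.96,75.71), P1=(54.98,58.56), P2=(227.94,95.59), P3=(224.30,120.22); sampled at t=k/8. Machine vertices: (33.96,62.42) → (48.32,66.44) → (73.08,66.16) → (104.38,62.37) → (138.38,55.83) → (171.22,47.34) → (199.05,37.67) → (218.03,27.60) → (224.30,17.91). Open path.

(Gcodetools for Inkscape — laser output)
G21
G90
G0 X136.27 Y77.89
M4 S508
G01 X116.41 Y113.49 F2180
G01 X163.78 Y125.09 F2180
G01 X126.38 Y49.57 F2180
M5
G0 X142.60 Y67.05
M4 S508
G01 X183.87 Y67.05 F2180
G01 X183.87 Y48.57 F2180
G01 X142.60 Y48.57 F2180
G01 X142.60 Y67.05 F2180
M5
G0 X101.16 Y45.54
M4 S508
G01 X98.74 Y57.71 F2180
G01 X91.84 Y68.03 F2180
G01 X81.52 Y74.93 F2180
G01 X69.35 Y77.35 F2180
G01 X57.18 Y74.93 F2180
G01 X46.86 Y68.03 F2180
G01 X39.96 Y57.71 F2180
G01 X37.54 Y45.54 F2180
G01 X39.96 Y33.37 F2180
G01 X46.86 Y23.05 F2180
G01 X57.18 Y16.15 F2180
G01 X69.35 Y13.73 F2180
G01 X81.52 Y16.15 F2180
G01 X91.84 Y23.05 F2180
G01 X98.74 Y33.37 F2180
G01 X101.16 Y45.54 F2180
M5
G0 X33.96 Y62.42
M4 S508
G01 X48.32 Y66.44 F2180
G01 X73.08 Y66.16 F2180
G01 X104.38 Y62.37 F2180
G01 X138.38 Y55.83 F2180
G01 X171.22 Y47.34 F2180
G01 X199.05 Y37.67 F2180
G01 X218.03 Y27.60 F2180
G01 X224.30 Y17.91 F2180
M5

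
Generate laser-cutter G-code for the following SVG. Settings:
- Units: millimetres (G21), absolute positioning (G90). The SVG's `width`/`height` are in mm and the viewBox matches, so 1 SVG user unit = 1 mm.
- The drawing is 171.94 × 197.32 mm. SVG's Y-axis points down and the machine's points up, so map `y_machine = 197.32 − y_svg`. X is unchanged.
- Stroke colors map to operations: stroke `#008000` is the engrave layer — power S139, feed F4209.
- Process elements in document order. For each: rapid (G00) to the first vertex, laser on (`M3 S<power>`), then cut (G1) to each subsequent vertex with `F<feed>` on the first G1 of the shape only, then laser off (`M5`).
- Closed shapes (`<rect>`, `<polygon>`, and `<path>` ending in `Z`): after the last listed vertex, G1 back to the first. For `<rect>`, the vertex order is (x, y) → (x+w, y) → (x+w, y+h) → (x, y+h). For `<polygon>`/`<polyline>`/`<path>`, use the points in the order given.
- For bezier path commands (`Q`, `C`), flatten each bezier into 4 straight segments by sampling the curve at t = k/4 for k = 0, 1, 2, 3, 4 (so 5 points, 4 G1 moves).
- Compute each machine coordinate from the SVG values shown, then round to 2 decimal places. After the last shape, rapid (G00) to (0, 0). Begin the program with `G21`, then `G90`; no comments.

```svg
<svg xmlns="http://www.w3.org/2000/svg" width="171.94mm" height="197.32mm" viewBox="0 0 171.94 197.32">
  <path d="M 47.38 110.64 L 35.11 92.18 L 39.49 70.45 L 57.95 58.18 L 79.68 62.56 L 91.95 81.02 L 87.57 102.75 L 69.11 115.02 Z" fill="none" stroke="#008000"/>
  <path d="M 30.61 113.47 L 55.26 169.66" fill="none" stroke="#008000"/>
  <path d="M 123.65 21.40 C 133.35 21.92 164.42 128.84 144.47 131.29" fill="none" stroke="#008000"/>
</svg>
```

G21
G90
G00 X47.38 Y86.68
M3 S139
G1 X35.11 Y105.14 F4209
G1 X39.49 Y126.87
G1 X57.95 Y139.14
G1 X79.68 Y134.76
G1 X91.95 Y116.30
G1 X87.57 Y94.57
G1 X69.11 Y82.30
G1 X47.38 Y86.68
M5
G00 X30.61 Y83.85
M3 S139
G1 X55.26 Y27.66 F4209
M5
G00 X123.65 Y175.92
M3 S139
G1 X133.80 Y158.87 F4209
G1 X145.18 Y121.70
G1 X151.00 Y84.16
G1 X144.47 Y66.03
M5
G00 X0.00 Y0.00

1 u = 1 mm; y_m = 197.32 − y.

[1] `<path>` regular polygon, #008000→engrave S139 F4209: (47.38,86.68) → (35.11,105.14) → (39.49,126.87) → (57.95,139.14) → (79.68,134.76) → (91.95,116.30) → (87.57,94.57) → (69.11,82.30) → (47.38,86.68) (closed)

[2] `<path>` line segment, #008000→engrave S139 F4209: (30.61,83.85) → (55.26,27.66)

[3] `<path>` cubic bezier, #008000→engrave S139 F4209: (123.65,175.92) → (133.80,158.87) → (145.18,121.70) → (151.00,84.16) → (144.47,66.03)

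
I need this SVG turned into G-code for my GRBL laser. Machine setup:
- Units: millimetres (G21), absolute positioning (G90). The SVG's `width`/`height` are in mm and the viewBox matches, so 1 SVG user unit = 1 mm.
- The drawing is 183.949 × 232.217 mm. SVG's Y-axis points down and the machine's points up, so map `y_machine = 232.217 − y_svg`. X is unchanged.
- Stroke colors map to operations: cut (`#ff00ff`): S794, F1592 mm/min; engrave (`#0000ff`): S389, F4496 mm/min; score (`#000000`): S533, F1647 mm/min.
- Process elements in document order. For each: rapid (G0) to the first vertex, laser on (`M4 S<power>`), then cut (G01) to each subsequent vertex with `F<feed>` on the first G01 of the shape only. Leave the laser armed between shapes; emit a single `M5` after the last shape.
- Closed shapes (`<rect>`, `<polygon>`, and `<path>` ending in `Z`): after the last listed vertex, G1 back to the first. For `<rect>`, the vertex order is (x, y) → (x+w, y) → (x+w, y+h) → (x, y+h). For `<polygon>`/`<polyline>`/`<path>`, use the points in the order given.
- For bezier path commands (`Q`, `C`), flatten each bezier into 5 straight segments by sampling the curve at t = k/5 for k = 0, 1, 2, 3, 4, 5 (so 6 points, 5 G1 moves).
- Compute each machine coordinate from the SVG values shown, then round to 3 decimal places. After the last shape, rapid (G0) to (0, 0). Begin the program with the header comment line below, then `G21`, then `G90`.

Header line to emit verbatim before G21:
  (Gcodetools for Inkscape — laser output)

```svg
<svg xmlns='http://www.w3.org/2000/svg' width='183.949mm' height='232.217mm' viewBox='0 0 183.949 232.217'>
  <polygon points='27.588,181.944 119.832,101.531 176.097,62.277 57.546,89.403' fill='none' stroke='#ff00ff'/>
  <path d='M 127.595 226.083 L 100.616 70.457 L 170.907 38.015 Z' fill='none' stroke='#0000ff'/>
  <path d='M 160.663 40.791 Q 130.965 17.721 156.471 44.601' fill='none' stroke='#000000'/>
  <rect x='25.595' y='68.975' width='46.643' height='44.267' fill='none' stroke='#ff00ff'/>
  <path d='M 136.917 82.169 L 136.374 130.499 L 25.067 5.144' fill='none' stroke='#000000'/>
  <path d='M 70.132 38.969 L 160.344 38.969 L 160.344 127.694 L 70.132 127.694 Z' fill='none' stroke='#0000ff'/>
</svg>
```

(Gcodetools for Inkscape — laser output)
G21
G90
G0 X27.588 Y50.273
M4 S794
G01 X119.832 Y130.686 F1592
G01 X176.097 Y169.940
G01 X57.546 Y142.814
G01 X27.588 Y50.273
G0 X127.595 Y6.134
M4 S389
G01 X100.616 Y161.760 F4496
G01 X170.907 Y194.202
G01 X127.595 Y6.134
G0 X160.663 Y191.426
M4 S533
G01 X150.992 Y198.656 F1647
G01 X145.737 Y201.890
G01 X144.899 Y201.128
G01 X148.477 Y196.370
G01 X156.471 Y187.616
G0 X25.595 Y163.242
M4 S794
G01 X72.238 Y163.242 F1592
G01 X72.238 Y118.975
G01 X25.595 Y118.975
G01 X25.595 Y163.242
G0 X136.917 Y150.048
M4 S533
G01 X136.374 Y101.718 F1647
G01 X25.067 Y227.073
G0 X70.132 Y193.248
M4 S389
G01 X160.344 Y193.248 F4496
G01 X160.344 Y104.523
G01 X70.132 Y104.523
G01 X70.132 Y193.248
M5
G0 X0.000 Y0.000

1 u = 1 mm; y_m = 232.217 − y.

[1] `<polygon>` closed polygon, #ff00ff→cut S794 F1592: (27.588,50.273) → (119.832,130.686) → (176.097,169.940) → (57.546,142.814) → (27.588,50.273) (closed)

[2] `<path>` closed polygon, #0000ff→engrave S389 F4496: (127.595,6.134) → (100.616,161.760) → (170.907,194.202) → (127.595,6.134) (closed)

[3] `<path>` quadratic bezier, #000000→score S533 F1647: (160.663,191.426) → (150.992,198.656) → (145.737,201.890) → (144.899,201.128) → (148.477,196.370) → (156.471,187.616)

[4] `<rect>` rectangle, #ff00ff→cut S794 F1592: (25.595,163.242) → (72.238,163.242) → (72.238,118.975) → (25.595,118.975) → (25.595,163.242) (closed)

[5] `<path>` open polyline, #000000→score S533 F1647: (136.917,150.048) → (136.374,101.718) → (25.067,227.073)

[6] `<path>` rectangle, #0000ff→engrave S389 F4496: (70.132,193.248) → (160.344,193.248) → (160.344,104.523) → (70.132,104.523) → (70.132,193.248) (closed)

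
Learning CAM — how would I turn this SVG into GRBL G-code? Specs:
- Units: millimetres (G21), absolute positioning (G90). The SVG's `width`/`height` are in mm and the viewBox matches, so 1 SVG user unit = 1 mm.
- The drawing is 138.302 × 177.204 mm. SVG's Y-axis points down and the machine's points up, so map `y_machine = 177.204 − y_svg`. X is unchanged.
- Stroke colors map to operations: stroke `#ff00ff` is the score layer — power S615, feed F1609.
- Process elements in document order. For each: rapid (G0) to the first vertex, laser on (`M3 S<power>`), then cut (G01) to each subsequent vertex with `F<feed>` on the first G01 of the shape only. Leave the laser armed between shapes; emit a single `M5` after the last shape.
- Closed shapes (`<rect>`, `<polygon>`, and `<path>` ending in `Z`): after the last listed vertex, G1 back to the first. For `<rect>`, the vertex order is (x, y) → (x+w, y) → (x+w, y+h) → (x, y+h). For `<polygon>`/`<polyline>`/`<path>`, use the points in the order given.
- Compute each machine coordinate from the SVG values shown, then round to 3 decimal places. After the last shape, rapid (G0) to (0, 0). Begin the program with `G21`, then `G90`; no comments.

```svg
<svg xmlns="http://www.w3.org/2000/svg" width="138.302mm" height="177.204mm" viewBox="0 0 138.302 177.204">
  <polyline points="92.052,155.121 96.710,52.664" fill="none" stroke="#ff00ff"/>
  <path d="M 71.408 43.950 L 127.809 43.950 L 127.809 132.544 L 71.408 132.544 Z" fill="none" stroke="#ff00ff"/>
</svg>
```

G21
G90
G0 X92.052 Y22.083
M3 S615
G01 X96.710 Y124.540 F1609
G0 X71.408 Y133.254
M3 S615
G01 X127.809 Y133.254 F1609
G01 X127.809 Y44.660
G01 X71.408 Y44.660
G01 X71.408 Y133.254
M5
G0 X0.000 Y0.000

1 u = 1 mm; y_m = 177.204 − y.

[1] `<polyline>` line segment, #ff00ff→score S615 F1609: (92.052,22.083) → (96.710,124.540)

[2] `<path>` rectangle, #ff00ff→score S615 F1609: (71.408,133.254) → (127.809,133.254) → (127.809,44.660) → (71.408,44.660) → (71.408,133.254) (closed)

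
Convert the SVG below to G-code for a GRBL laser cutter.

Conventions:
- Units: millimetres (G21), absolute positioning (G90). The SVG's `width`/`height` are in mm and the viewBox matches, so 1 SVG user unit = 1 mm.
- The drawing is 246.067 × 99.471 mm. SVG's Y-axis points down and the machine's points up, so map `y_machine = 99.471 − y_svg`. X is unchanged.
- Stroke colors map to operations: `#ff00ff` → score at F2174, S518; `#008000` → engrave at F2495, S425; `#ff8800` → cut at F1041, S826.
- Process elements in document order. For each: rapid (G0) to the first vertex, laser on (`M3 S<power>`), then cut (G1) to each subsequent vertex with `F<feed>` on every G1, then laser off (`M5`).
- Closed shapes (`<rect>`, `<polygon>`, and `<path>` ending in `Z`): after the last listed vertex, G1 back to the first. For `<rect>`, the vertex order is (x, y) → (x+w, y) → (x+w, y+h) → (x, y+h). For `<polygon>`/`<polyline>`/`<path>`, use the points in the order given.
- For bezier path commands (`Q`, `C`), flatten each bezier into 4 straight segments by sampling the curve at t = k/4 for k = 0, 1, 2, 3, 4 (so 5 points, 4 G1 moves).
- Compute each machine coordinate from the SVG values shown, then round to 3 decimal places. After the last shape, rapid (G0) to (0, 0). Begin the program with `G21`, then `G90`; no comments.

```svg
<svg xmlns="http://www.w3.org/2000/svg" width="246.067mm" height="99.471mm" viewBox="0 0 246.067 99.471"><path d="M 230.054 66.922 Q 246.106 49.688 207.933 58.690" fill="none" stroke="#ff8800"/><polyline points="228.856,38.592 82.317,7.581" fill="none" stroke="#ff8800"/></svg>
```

1 u = 1 mm; y_m = 99.471 − y.

[1] `<path>` quadratic bezier, #ff8800→cut S826 F1041: (230.054,32.549) → (234.691,39.526) → (232.550,43.224) → (223.630,43.642) → (207.933,40.781)

[2] `<polyline>` line segment, #ff8800→cut S826 F1041: (228.856,60.879) → (82.317,91.890)

G21
G90
G0 X230.054 Y32.549
M3 S826
G1 X234.691 Y39.526 F1041
G1 X232.550 Y43.224 F1041
G1 X223.630 Y43.642 F1041
G1 X207.933 Y40.781 F1041
M5
G0 X228.856 Y60.879
M3 S826
G1 X82.317 Y91.890 F1041
M5
G0 X0.000 Y0.000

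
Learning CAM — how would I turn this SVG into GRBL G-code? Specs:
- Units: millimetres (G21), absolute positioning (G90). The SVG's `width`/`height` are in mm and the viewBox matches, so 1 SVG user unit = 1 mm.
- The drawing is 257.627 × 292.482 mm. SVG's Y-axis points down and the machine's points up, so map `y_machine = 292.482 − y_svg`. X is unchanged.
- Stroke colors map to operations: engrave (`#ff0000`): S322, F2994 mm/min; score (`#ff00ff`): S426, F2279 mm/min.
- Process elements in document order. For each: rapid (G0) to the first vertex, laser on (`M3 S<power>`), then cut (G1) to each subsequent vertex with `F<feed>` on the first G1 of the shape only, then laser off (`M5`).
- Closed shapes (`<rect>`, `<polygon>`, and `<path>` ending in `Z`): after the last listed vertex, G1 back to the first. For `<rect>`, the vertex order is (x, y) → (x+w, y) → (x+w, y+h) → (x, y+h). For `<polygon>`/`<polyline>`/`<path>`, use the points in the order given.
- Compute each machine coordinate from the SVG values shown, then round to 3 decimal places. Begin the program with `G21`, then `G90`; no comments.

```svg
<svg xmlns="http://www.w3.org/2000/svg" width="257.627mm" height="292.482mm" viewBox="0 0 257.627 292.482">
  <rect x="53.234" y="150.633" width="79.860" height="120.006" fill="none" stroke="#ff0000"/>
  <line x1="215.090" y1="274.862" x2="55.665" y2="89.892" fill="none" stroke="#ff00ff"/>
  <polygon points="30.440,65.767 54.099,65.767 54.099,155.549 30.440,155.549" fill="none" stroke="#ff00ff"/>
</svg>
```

viewBox `0 0 257.627 292.482` with mm width/height → 1 unit = 1 mm. Flip: y_m = 292.482 − y_svg.

**Shape 1** — `<rect>` rectangle, stroke `#ff0000` → engrave (S322, F2994). Machine vertices: (53.234,141.849) → (133.094,141.849) → (133.094,21.843) → (53.234,21.843) → (53.234,141.849). Closed: final G1 returns to the first vertex.

**Shape 2** — `<line>` line segment, stroke `#ff00ff` → score (S426, F2279). Machine vertices: (215.090,17.620) → (55.665,202.590). Open path.

**Shape 3** — `<polygon>` rectangle, stroke `#ff00ff` → score (S426, F2279). Machine vertices: (30.440,226.715) → (54.099,226.715) → (54.099,136.933) → (30.440,136.933) → (30.440,226.715). Closed: final G1 returns to the first vertex.

G21
G90
G0 X53.234 Y141.849
M3 S322
G1 X133.094 Y141.849 F2994
G1 X133.094 Y21.843
G1 X53.234 Y21.843
G1 X53.234 Y141.849
M5
G0 X215.090 Y17.620
M3 S426
G1 X55.665 Y202.590 F2279
M5
G0 X30.440 Y226.715
M3 S426
G1 X54.099 Y226.715 F2279
G1 X54.099 Y136.933
G1 X30.440 Y136.933
G1 X30.440 Y226.715
M5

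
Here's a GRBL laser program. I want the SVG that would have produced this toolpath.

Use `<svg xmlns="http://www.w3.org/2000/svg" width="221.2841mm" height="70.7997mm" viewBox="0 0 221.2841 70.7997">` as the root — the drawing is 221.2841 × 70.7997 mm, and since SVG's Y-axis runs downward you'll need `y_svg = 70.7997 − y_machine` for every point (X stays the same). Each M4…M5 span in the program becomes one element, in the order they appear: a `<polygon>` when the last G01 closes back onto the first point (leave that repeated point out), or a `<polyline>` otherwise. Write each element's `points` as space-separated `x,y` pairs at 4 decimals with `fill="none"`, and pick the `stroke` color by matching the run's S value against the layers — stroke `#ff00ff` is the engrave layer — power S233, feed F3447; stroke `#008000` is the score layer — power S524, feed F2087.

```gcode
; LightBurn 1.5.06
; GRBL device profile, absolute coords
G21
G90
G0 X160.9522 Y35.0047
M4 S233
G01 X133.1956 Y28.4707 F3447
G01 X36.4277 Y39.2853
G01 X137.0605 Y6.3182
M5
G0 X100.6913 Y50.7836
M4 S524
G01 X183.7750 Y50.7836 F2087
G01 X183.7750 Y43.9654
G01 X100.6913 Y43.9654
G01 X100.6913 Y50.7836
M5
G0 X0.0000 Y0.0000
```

<svg xmlns="http://www.w3.org/2000/svg" width="221.2841mm" height="70.7997mm" viewBox="0 0 221.2841 70.7997">
  <polyline points="160.9522,35.7950 133.1956,42.3290 36.4277,31.5144 137.0605,64.4815" fill="none" stroke="#ff00ff"/>
  <polygon points="100.6913,20.0161 183.7750,20.0161 183.7750,26.8343 100.6913,26.8343" fill="none" stroke="#008000"/>
</svg>

Each laser-on run becomes one SVG element. Flip Y back into SVG space with y_svg = 70.7997 − y_machine.

Run 1: S233 ⇒ engrave layer `#ff00ff`. The run is open, so emit a `<polyline>` with points (Y-flipped): 160.9522,35.7950 133.1956,42.3290 36.4277,31.5144 137.0605,64.4815.

Run 2: power S524 maps to stroke `#008000` (score). The run returns to its start, so emit a `<polygon>` with points (Y-flipped): 100.6913,20.0161 183.7750,20.0161 183.7750,26.8343 100.6913,26.8343.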